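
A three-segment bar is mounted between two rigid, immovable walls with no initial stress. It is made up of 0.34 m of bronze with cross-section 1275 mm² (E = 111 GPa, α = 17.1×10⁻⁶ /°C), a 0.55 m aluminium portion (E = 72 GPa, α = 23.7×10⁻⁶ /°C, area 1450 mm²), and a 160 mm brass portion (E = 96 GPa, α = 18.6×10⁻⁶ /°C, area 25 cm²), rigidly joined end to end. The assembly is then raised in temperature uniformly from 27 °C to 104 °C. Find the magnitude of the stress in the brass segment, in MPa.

σ ≈ 80.6 MPa (compressive)

If the supports were absent, the total length change would be Σ αᵢΔT Lᵢ = 17.1×10⁻⁶×77×340 + 23.7×10⁻⁶×77×550 + 18.6×10⁻⁶×77×160 = 1.681 mm.
The rigid supports impose zero overall length change; the single axial force P common to all segments must satisfy P Σ Lᵢ/(AᵢEᵢ) = δ_free.
Σ Lᵢ/(AᵢEᵢ) = 340/(1275×111×10³) + 550/(1450×72×10³) + 160/(2500×96×10³) = 8.337×10⁻⁶ mm/N.
Hence P = δ_free / Σ(L/AE) = 1.681/8.337×10⁻⁶ = 201.6 kN (compressive).
σ_{brass} = P / A = 201600 / 2500 = 80.63 MPa.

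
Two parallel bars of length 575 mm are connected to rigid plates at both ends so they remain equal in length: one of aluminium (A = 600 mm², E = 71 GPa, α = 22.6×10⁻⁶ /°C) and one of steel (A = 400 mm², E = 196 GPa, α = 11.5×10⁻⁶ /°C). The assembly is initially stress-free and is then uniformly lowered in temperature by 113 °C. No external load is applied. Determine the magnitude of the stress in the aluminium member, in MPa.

Equilibrium of a rigid end plate with no external load gives equal and opposite internal forces ±P in the two members. Since α_{aluminium} > α_{steel}, cooling drives the aluminium into tension and the steel into compression.
Equating the net (thermal + elastic) strains gives |α₁ − α₂|·ΔT = P·[1/(A₁E₁) + 1/(A₂E₂)].
|α₁ − α₂|·ΔT = 11.1×10⁻⁶ × 113 = 0.001254.
1/(A₁E₁) + 1/(A₂E₂) = 1/(600×71×10³) + 1/(400×196×10³) = 3.623×10⁻⁸ N⁻¹.
So P = 0.001254 / 3.623×10⁻⁸ = 34.62 kN.
σ_{aluminium} = P/A₁ = 34620/600 = 57.7 MPa, tensile.

σ ≈ 57.7 MPa (tensile)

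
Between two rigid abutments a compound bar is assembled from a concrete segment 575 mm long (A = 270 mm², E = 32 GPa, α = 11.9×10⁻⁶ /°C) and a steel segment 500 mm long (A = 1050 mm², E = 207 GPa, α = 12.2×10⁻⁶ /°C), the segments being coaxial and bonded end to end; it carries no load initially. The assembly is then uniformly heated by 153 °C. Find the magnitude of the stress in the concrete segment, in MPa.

σ ≈ 107 MPa (compressive)

With the walls removed the bar would change length by δ_free = Σ αᵢΔT Lᵢ = 11.9×10⁻⁶×153×575 + 12.2×10⁻⁶×153×500 = 1.98 mm.
Since the ends are fixed, an axial force P builds up, equal in every segment, with P · Σ Lᵢ/(AᵢEᵢ) = δ_free.
Σ Lᵢ/(AᵢEᵢ) = 575/(270×32×10³) + 500/(1050×207×10³) = 6.885×10⁻⁵ mm/N.
Hence P = δ_free / Σ(L/AE) = 1.98/6.885×10⁻⁵ = 28.76 kN (compressive).
σ_{concrete} = P / A = 28760 / 270 = 106.5 MPa.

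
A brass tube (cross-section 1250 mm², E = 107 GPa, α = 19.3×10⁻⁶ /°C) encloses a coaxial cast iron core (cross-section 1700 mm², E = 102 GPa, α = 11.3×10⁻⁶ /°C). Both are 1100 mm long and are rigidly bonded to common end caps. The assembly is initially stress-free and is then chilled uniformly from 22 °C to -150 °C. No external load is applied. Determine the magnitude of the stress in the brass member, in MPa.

σ ≈ 83.1 MPa (tensile)

Both members must finish at the same length. With the larger α, the brass tends to over-contract; the plates restrain it, putting the brass in tension and the cast iron in compression. With no external load the two internal forces are equal and opposite, magnitude P.
Equating the net (thermal + elastic) strains gives |α₁ − α₂|·ΔT = P·[1/(A₁E₁) + 1/(A₂E₂)].
|α₁ − α₂|·ΔT = 8×10⁻⁶ × 172 = 0.001376.
1/(A₁E₁) + 1/(A₂E₂) = 1/(1250×107×10³) + 1/(1700×102×10³) = 1.324×10⁻⁸ N⁻¹.
P = 0.001376 / 1.324×10⁻⁸ = 103900 N = 103.9 kN.
σ_{brass} = P/A₁ = 103900/1250 = 83.12 MPa, tensile.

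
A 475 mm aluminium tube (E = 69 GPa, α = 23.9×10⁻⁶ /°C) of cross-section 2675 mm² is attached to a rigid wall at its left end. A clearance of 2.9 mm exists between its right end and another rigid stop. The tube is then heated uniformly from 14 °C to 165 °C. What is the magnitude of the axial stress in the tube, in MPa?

σ ≈ 0 MPa

Free thermal elongation = αΔT L = 23.9×10⁻⁶ × 151 × 475 = 1.714 mm.
Since δ_free = 1.71 mm is less than the 2.9 mm gap, the tube never touches the wall. No axial force develops.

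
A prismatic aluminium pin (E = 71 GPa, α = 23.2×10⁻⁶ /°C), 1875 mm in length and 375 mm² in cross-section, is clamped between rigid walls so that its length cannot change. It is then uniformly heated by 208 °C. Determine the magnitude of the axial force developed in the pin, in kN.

P ≈ 128 kN (compressive)

Full restraint means ε = 0, so the stress is σ = EαΔT = 71×10³ × 23.2×10⁻⁶ × 208 = 342.6 MPa.
P = AEαΔT = 375 × 71×10³ × 23.2×10⁻⁶ × 208 = 128.5 kN (compressive).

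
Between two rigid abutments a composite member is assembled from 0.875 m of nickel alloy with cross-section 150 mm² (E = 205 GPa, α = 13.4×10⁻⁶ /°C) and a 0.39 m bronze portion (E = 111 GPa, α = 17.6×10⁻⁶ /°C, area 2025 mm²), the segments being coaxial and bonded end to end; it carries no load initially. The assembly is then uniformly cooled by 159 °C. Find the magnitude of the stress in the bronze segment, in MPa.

σ ≈ 48.3 MPa (tensile)

With the walls removed the bar would change length by δ_free = Σ αᵢΔT Lᵢ = 13.4×10⁻⁶×159×875 + 17.6×10⁻⁶×159×390 = 2.956 mm.
Since the ends are fixed, an axial force P builds up, equal in every segment, with P · Σ Lᵢ/(AᵢEᵢ) = δ_free.
Σ Lᵢ/(AᵢEᵢ) = 875/(150×205×10³) + 390/(2025×111×10³) = 3.019×10⁻⁵ mm/N.
P = 2.956 / 3.019×10⁻⁵ = 97900 N = 97.9 kN, tensile.
σ_{bronze} = P / A = 97900 / 2025 = 48.35 MPa.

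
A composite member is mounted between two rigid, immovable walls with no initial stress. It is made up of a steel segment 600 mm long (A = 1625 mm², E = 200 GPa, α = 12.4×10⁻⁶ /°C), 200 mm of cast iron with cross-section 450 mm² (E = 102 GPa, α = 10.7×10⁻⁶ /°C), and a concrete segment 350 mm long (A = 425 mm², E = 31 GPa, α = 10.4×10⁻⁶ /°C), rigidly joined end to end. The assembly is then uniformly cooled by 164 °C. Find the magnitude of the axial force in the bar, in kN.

If the supports were absent, the total length change would be Σ αᵢΔT Lᵢ = 12.4×10⁻⁶×164×600 + 10.7×10⁻⁶×164×200 + 10.4×10⁻⁶×164×350 = 2.168 mm.
The rigid supports impose zero overall length change; the single axial force P common to all segments must satisfy P Σ Lᵢ/(AᵢEᵢ) = δ_free.
Σ Lᵢ/(AᵢEᵢ) = 600/(1625×200×10³) + 200/(450×102×10³) + 350/(425×31×10³) = 3.277×10⁻⁵ mm/N.
Hence P = δ_free / Σ(L/AE) = 2.168/3.277×10⁻⁵ = 66.16 kN (tensile).

P ≈ 66.2 kN (tensile)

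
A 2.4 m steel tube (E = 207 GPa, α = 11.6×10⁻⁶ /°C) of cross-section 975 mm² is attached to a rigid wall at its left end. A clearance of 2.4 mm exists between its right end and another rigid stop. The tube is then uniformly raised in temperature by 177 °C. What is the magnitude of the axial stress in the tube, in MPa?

σ ≈ 218 MPa (compressive)

Free thermal elongation = αΔT L = 11.6×10⁻⁶ × 177 × 2400 = 4.928 mm.
After closing the 2.4 mm clearance, 4.928 − 2.4 = 2.528 mm of expansion remains to be suppressed by the wall.
So σ = E(δ_free − g)/L = 207×10³ × 2.528/2400 = 218 MPa.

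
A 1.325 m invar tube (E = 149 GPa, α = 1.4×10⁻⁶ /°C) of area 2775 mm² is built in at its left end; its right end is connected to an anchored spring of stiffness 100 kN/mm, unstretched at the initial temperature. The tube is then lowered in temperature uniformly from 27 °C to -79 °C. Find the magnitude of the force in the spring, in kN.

P ≈ 14.9 kN

The unrestrained thermal change is αΔT L = 1.4×10⁻⁶ × 106 × 1325 = 0.1966 mm.
With a force P in the spring, the elastic change of the tube is PL/(AE) and that of the spring is P/k; compatibility requires their sum to equal δ_free.
P [ L/(AE) + 1/k ] = δ_free → P [ 1325/(2775×149×10³) + 1/(100×10³) ] = 0.1966.
P = 0.1966 / 1.32×10⁻⁵ = 14890 N.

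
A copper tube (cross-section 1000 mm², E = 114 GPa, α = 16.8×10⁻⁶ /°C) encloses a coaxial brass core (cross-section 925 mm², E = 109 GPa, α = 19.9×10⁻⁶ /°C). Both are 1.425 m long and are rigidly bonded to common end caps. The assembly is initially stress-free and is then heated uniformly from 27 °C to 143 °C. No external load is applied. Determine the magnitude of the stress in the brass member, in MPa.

σ ≈ 20.8 MPa (compressive)

The brass has the larger α, so on heating it would change length more than the copper if both were free. The rigid plates force a common final length, so the brass is put into compression and the copper into tension, with equal and opposite forces P (no external load).
Setting the final lengths equal and cancelling L: (α₁ − α₂)ΔT = P/(A₁E₁) + P/(A₂E₂).
|α₁ − α₂|·ΔT = 3.1×10⁻⁶ × 116 = 0.0003596.
1/(A₁E₁) + 1/(A₂E₂) = 1/(1000×114×10³) + 1/(925×109×10³) = 1.869×10⁻⁸ N⁻¹.
So P = 0.0003596 / 1.869×10⁻⁸ = 19.24 kN.
σ_{brass} = P/A₂ = 19240/925 = 20.8 MPa, compressive.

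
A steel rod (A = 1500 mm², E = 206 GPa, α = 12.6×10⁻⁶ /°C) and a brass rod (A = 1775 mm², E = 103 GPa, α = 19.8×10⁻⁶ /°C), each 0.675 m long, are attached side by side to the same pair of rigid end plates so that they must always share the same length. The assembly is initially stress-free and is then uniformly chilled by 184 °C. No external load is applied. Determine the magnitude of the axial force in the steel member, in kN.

Both members must finish at the same length. With the larger α, the brass tends to over-contract; the plates restrain it, putting the brass in tension and the steel in compression. With no external load the two internal forces are equal and opposite, magnitude P.
Equating the net (thermal + elastic) strains gives |α₁ − α₂|·ΔT = P·[1/(A₁E₁) + 1/(A₂E₂)].
|α₁ − α₂|·ΔT = 7.2×10⁻⁶ × 184 = 0.001325.
1/(A₁E₁) + 1/(A₂E₂) = 1/(1500×206×10³) + 1/(1775×103×10³) = 8.706×10⁻⁹ N⁻¹.
So P = 0.001325 / 8.706×10⁻⁹ = 152.2 kN.

P ≈ 152 kN (compressive in the steel)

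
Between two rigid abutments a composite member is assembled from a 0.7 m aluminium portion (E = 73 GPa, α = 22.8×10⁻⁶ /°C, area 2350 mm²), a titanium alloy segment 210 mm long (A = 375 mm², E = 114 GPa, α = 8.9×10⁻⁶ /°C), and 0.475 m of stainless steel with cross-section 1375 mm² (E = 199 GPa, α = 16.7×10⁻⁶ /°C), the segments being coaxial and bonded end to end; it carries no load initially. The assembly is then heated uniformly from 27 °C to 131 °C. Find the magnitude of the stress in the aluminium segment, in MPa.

With the walls removed the bar would change length by δ_free = Σ αᵢΔT Lᵢ = 22.8×10⁻⁶×104×700 + 8.9×10⁻⁶×104×210 + 16.7×10⁻⁶×104×475 = 2.679 mm.
The walls prevent any net length change, so an axial force P (same in every segment) develops. Compatibility: P · Σ Lᵢ/(AᵢEᵢ) = δ_free.
The series flexibility is Σ Lᵢ/(AᵢEᵢ) = 700/(2350×73×10³) + 210/(375×114×10³) + 475/(1375×199×10³) = 1.073×10⁻⁵ mm/N.
P = 2.679 / 1.073×10⁻⁵ = 249700 N = 249.7 kN, compressive.
σ_{aluminium} = P / A = 249700 / 2350 = 106.3 MPa.

σ ≈ 106 MPa (compressive)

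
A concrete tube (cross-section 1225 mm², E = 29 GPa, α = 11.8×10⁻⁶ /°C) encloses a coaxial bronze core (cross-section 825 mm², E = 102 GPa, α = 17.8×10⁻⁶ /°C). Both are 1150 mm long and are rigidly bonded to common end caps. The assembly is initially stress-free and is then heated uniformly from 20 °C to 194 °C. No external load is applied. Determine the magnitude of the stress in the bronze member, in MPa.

Both members must finish at the same length. With the larger α, the bronze tends to over-expand; the plates restrain it, putting the bronze in compression and the concrete in tension. With no external load the two internal forces are equal and opposite, magnitude P.
Compatibility of the two members (thermal + elastic change equal): (α₁ − α₂)ΔT = P·[1/(A₁E₁) + 1/(A₂E₂)].
|α₁ − α₂|·ΔT = 6×10⁻⁶ × 174 = 0.001044.
1/(A₁E₁) + 1/(A₂E₂) = 1/(1225×29×10³) + 1/(825×102×10³) = 4.003×10⁻⁸ N⁻¹.
So P = 0.001044 / 4.003×10⁻⁸ = 26.08 kN.
σ_{bronze} = P/A₂ = 26080/825 = 31.61 MPa, compressive.

σ ≈ 31.6 MPa (compressive)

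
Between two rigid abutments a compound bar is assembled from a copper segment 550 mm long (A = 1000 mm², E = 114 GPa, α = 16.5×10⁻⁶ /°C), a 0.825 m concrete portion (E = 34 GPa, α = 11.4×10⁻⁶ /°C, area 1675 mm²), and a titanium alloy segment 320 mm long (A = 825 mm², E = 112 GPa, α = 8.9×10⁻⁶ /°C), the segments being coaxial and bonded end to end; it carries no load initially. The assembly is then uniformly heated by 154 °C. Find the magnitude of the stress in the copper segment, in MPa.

If the supports were absent, the total length change would be Σ αᵢΔT Lᵢ = 16.5×10⁻⁶×154×550 + 11.4×10⁻⁶×154×825 + 8.9×10⁻⁶×154×320 = 3.285 mm.
Since the ends are fixed, an axial force P builds up, equal in every segment, with P · Σ Lᵢ/(AᵢEᵢ) = δ_free.
The series flexibility is Σ Lᵢ/(AᵢEᵢ) = 550/(1000×114×10³) + 825/(1675×34×10³) + 320/(825×112×10³) = 2.277×10⁻⁵ mm/N.
So P = 3.285 / 2.277×10⁻⁵ = 144.2 kN, compressive.
σ_{copper} = P / A = 144200 / 1000 = 144.2 MPa.

σ ≈ 144 MPa (compressive)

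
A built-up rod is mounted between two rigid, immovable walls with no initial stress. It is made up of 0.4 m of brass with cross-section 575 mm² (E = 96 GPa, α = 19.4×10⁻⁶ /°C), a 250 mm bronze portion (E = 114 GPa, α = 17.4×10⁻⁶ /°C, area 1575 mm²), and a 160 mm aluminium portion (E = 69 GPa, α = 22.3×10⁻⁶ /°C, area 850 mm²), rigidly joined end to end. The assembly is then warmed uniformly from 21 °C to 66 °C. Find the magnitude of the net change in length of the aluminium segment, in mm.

If the supports were absent, the total length change would be Σ αᵢΔT Lᵢ = 19.4×10⁻⁶×45×400 + 17.4×10⁻⁶×45×250 + 22.3×10⁻⁶×45×160 = 0.7055 mm.
The walls prevent any net length change, so an axial force P (same in every segment) develops. Compatibility: P · Σ Lᵢ/(AᵢEᵢ) = δ_free.
The series flexibility is Σ Lᵢ/(AᵢEᵢ) = 400/(575×96×10³) + 250/(1575×114×10³) + 160/(850×69×10³) = 1.137×10⁻⁵ mm/N.
Hence P = δ_free / Σ(L/AE) = 0.7055/1.137×10⁻⁵ = 62.07 kN (compressive).
For the aluminium segment, free thermal change = 22.3×10⁻⁶×45×160 = 0.1606 mm and elastic change from P = 62070×160/(850×69×10³) = 0.1693 mm; these oppose, so the net change is 0.00876 mm (segment shortens).

|ΔL| ≈ 0.00876 mm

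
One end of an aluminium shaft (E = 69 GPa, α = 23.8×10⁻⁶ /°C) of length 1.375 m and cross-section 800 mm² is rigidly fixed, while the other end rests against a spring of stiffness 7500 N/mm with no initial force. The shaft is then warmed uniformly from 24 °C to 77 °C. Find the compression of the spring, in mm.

Free thermal expansion: δ_free = αΔT L = 23.8×10⁻⁶ × 53 × 1375 = 1.734 mm.
With a force P in the spring, the elastic change of the shaft is PL/(AE) and that of the spring is P/k; compatibility requires their sum to equal δ_free.
P [ L/(AE) + 1/k ] = δ_free → P [ 1375/(800×69×10³) + 1/(7500) ] = 1.734.
P = 1.734 / 0.0001582 = 10960 N.
Spring compression = P/k = 10960/(7500) = 1.461 mm.

δ ≈ 1.46 mm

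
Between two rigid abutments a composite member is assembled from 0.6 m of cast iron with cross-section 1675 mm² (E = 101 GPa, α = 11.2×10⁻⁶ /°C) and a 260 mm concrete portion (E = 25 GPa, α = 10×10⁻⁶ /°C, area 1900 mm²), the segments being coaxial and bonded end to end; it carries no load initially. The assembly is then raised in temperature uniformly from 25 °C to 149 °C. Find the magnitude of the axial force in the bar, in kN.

P ≈ 128 kN (compressive)

Free thermal expansion of the whole bar: Σ αᵢΔT Lᵢ = 11.2×10⁻⁶×124×600 + 10×10⁻⁶×124×260 = 1.156 mm.
The walls prevent any net length change, so an axial force P (same in every segment) develops. Compatibility: P · Σ Lᵢ/(AᵢEᵢ) = δ_free.
Σ Lᵢ/(AᵢEᵢ) = 600/(1675×101×10³) + 260/(1900×25×10³) = 9.02×10⁻⁶ mm/N.
So P = 1.156 / 9.02×10⁻⁶ = 128.1 kN, compressive.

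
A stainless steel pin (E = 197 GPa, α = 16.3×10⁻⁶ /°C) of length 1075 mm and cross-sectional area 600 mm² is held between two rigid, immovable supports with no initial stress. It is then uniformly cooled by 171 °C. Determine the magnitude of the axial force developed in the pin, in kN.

P ≈ 329 kN (tensile)

Full restraint means ε = 0, so the stress is σ = EαΔT = 197×10³ × 16.3×10⁻⁶ × 171 = 549.1 MPa.
Then P = σA = 549.1 × 600 mm² = 329.5 kN, tensile.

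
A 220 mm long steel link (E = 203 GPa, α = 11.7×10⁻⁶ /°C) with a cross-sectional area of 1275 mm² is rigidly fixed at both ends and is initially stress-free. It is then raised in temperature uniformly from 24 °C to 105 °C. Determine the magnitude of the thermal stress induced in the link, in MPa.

With length fixed, the mechanical strain must cancel the thermal strain αΔT = 11.7×10⁻⁶ × 81 = 947.7×10⁻⁶.
σ = EαΔT = 203×10³ × 11.7×10⁻⁶ × 81 = 192.4 MPa (compressive; the link is trying to expand).

σ ≈ 192 MPa (compressive)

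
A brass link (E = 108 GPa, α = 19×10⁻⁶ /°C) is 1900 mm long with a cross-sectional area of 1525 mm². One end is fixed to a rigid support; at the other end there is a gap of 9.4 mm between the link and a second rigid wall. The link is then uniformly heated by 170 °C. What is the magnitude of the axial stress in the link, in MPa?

σ ≈ 0 MPa

Free thermal elongation = αΔT L = 19×10⁻⁶ × 170 × 1900 = 6.137 mm.
This is smaller than the 9.4 mm clearance, so the link expands freely without reaching the stop — the stress is zero.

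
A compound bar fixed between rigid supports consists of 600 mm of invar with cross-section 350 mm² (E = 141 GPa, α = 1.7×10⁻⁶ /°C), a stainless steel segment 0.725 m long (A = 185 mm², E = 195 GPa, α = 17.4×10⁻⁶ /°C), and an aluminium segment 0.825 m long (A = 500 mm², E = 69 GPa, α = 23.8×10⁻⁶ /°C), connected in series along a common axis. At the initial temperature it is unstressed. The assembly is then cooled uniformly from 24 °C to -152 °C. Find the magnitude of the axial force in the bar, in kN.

P ≈ 104 kN (tensile)

Free thermal contraction of the whole bar: Σ αᵢΔT Lᵢ = 1.7×10⁻⁶×176×600 + 17.4×10⁻⁶×176×725 + 23.8×10⁻⁶×176×825 = 5.856 mm.
The walls prevent any net length change, so an axial force P (same in every segment) develops. Compatibility: P · Σ Lᵢ/(AᵢEᵢ) = δ_free.
Σ Lᵢ/(AᵢEᵢ) = 600/(350×141×10³) + 725/(185×195×10³) + 825/(500×69×10³) = 5.617×10⁻⁵ mm/N.
P = 5.856 / 5.617×10⁻⁵ = 104200 N = 104.2 kN, tensile.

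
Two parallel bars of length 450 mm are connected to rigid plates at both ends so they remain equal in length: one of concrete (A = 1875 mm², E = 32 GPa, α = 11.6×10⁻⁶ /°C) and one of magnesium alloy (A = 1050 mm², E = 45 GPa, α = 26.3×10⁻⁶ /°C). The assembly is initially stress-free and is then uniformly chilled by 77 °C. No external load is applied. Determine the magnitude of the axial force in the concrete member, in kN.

The magnesium alloy has the larger α, so on cooling it would change length more than the concrete if both were free. The rigid plates force a common final length, so the magnesium alloy is put into tension and the concrete into compression, with equal and opposite forces P (no external load).
Setting the final lengths equal and cancelling L: (α₁ − α₂)ΔT = P/(A₁E₁) + P/(A₂E₂).
|α₁ − α₂|·ΔT = 14.7×10⁻⁶ × 77 = 0.001132.
1/(A₁E₁) + 1/(A₂E₂) = 1/(1875×32×10³) + 1/(1050×45×10³) = 3.783×10⁻⁸ N⁻¹.
P = 0.001132 / 3.783×10⁻⁸ = 29920 N = 29.92 kN.

P ≈ 29.9 kN (compressive in the concrete)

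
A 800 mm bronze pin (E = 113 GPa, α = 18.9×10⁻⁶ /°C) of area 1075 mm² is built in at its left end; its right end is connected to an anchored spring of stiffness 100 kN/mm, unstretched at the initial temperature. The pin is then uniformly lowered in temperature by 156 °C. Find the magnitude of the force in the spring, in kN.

The unrestrained thermal change is αΔT L = 18.9×10⁻⁶ × 156 × 800 = 2.359 mm.
With a force P in the spring, the elastic change of the pin is PL/(AE) and that of the spring is P/k; compatibility requires their sum to equal δ_free.
So P = δ_free / [L/(AE) + 1/k] = 2.359 / [ 800/(1075×113×10³) + 1/(100×10³) ].
P = 2.359 / 1.659×10⁻⁵ = 142200 N.

P ≈ 142 kN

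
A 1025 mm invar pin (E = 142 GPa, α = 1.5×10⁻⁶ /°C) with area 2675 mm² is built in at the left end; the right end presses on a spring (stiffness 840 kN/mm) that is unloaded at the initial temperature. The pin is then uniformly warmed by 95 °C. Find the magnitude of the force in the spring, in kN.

Free thermal expansion: δ_free = αΔT L = 1.5×10⁻⁶ × 95 × 1025 = 0.1461 mm.
With a force P in the spring, the elastic change of the pin is PL/(AE) and that of the spring is P/k; compatibility requires their sum to equal δ_free.
P [ L/(AE) + 1/k ] = δ_free → P [ 1025/(2675×142×10³) + 1/(840×10³) ] = 0.1461.
P = 0.1461 / 3.889×10⁻⁶ = 37560 N.

P ≈ 37.6 kN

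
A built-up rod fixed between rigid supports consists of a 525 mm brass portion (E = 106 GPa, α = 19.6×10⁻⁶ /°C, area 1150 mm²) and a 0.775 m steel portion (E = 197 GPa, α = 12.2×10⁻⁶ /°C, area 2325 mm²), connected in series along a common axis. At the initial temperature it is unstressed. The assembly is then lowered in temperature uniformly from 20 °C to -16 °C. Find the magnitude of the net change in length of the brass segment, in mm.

With the walls removed the bar would change length by δ_free = Σ αᵢΔT Lᵢ = 19.6×10⁻⁶×36×525 + 12.2×10⁻⁶×36×775 = 0.7108 mm.
Since the ends are fixed, an axial force P builds up, equal in every segment, with P · Σ Lᵢ/(AᵢEᵢ) = δ_free.
The series flexibility is Σ Lᵢ/(AᵢEᵢ) = 525/(1150×106×10³) + 775/(2325×197×10³) = 5.999×10⁻⁶ mm/N.
P = 0.7108 / 5.999×10⁻⁶ = 118500 N = 118.5 kN, tensile.
For the brass segment, free thermal change = 19.6×10⁻⁶×36×525 = 0.3704 mm and elastic change from P = 118500×525/(1150×106×10³) = 0.5103 mm; these oppose, so the net change is 0.14 mm (segment lengthens).

|ΔL| ≈ 0.14 mm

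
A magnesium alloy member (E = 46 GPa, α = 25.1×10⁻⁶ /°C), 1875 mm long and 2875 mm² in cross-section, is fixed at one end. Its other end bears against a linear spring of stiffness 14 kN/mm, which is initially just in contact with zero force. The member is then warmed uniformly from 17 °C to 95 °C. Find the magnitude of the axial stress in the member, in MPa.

σ ≈ 14.9 MPa (compressive)

Free thermal expansion: δ_free = αΔT L = 25.1×10⁻⁶ × 78 × 1875 = 3.671 mm.
Let P be the compressive force at the spring. The member shortens elastically by PL/(AE) and the spring compresses by P/k; together these equal δ_free.
So P = δ_free / [L/(AE) + 1/k] = 3.671 / [ 1875/(2875×46×10³) + 1/(14×10³) ].
P = 3.671 / 8.561×10⁻⁵ = 42880 N.
σ = P/A = 42880/2875 = 14.92 MPa.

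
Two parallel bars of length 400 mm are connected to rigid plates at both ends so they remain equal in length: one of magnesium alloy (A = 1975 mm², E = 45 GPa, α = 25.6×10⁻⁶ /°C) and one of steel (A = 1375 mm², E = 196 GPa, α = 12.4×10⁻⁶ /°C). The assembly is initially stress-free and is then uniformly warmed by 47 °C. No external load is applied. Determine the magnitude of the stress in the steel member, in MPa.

Equilibrium of a rigid end plate with no external load gives equal and opposite internal forces ±P in the two members. Since α_{magnesium alloy} > α_{steel}, heating drives the magnesium alloy into compression and the steel into tension.
Equating the net (thermal + elastic) strains gives |α₁ − α₂|·ΔT = P·[1/(A₁E₁) + 1/(A₂E₂)].
|α₁ − α₂|·ΔT = 13.2×10⁻⁶ × 47 = 0.0006204.
1/(A₁E₁) + 1/(A₂E₂) = 1/(1975×45×10³) + 1/(1375×196×10³) = 1.496×10⁻⁸ N⁻¹.
P = 0.0006204 / 1.496×10⁻⁸ = 41460 N = 41.46 kN.
σ_{steel} = P/A₂ = 41460/1375 = 30.16 MPa, tensile.

σ ≈ 30.2 MPa (tensile)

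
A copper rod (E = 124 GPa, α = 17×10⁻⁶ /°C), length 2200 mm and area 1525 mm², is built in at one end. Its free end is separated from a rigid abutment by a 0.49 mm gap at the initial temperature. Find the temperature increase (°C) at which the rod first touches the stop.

ΔT ≈ 13.1 °C

Contact occurs when the free expansion equals the gap: αΔT L = 0.49 mm.
ΔT = 0.49 / (17×10⁻⁶ × 2200) = 13.1 °C.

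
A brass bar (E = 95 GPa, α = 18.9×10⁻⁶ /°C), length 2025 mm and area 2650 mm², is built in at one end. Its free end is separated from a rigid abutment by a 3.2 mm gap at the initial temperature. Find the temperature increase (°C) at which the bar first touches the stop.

ΔT ≈ 83.6 °C

The gap closes when αΔT L = 3.2 mm, since the bar is still unstressed at that instant.
ΔT = 3.2 / (18.9×10⁻⁶ × 2025) = 83.61 °C.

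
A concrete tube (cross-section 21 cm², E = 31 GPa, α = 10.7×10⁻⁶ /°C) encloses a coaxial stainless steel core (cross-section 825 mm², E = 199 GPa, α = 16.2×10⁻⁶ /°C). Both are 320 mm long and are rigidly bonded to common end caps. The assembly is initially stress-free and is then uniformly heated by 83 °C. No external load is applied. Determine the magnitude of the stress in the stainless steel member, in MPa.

σ ≈ 25.8 MPa (compressive)

Equilibrium of a rigid end plate with no external load gives equal and opposite internal forces ±P in the two members. Since α_{stainless steel} > α_{concrete}, heating drives the stainless steel into compression and the concrete into tension.
Setting the final lengths equal and cancelling L: (α₁ − α₂)ΔT = P/(A₁E₁) + P/(A₂E₂).
|α₁ − α₂|·ΔT = 5.5×10⁻⁶ × 83 = 0.0004565.
1/(A₁E₁) + 1/(A₂E₂) = 1/(2100×31×10³) + 1/(825×199×10³) = 2.145×10⁻⁸ N⁻¹.
So P = 0.0004565 / 2.145×10⁻⁸ = 21.28 kN.
σ_{stainless steel} = P/A₂ = 21280/825 = 25.79 MPa, compressive.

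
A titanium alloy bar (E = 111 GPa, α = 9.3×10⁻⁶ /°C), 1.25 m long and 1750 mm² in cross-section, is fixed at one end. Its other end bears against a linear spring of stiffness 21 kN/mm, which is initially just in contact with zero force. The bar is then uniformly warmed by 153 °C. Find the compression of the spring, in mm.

If the spring were absent the bar would lengthen by αΔT L = 9.3×10⁻⁶ × 153 × 1250 = 1.779 mm.
With a force P in the spring, the elastic change of the bar is PL/(AE) and that of the spring is P/k; compatibility requires their sum to equal δ_free.
So P = δ_free / [L/(AE) + 1/k] = 1.779 / [ 1250/(1750×111×10³) + 1/(21×10³) ].
P = 1.779 / 5.405×10⁻⁵ = 32900 N.
Spring compression = P/k = 32900/(21×10³) = 1.567 mm.

δ ≈ 1.57 mm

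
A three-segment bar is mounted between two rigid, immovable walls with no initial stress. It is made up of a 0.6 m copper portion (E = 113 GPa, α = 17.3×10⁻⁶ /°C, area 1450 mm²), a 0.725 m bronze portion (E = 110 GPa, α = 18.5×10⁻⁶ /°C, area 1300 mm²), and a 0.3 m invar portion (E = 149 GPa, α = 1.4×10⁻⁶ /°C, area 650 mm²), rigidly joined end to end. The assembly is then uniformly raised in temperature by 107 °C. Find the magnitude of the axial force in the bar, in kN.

If the supports were absent, the total length change would be Σ αᵢΔT Lᵢ = 17.3×10⁻⁶×107×600 + 18.5×10⁻⁶×107×725 + 1.4×10⁻⁶×107×300 = 2.591 mm.
The rigid supports impose zero overall length change; the single axial force P common to all segments must satisfy P Σ Lᵢ/(AᵢEᵢ) = δ_free.
Σ Lᵢ/(AᵢEᵢ) = 600/(1450×113×10³) + 725/(1300×110×10³) + 300/(650×149×10³) = 1.183×10⁻⁵ mm/N.
P = 2.591 / 1.183×10⁻⁵ = 219000 N = 219 kN, compressive.

P ≈ 219 kN (compressive)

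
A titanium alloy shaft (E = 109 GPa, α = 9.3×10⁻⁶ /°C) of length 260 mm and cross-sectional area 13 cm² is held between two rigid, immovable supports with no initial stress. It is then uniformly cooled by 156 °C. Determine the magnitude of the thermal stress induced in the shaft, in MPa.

σ ≈ 158 MPa (tensile)

Because both ends are immovable the net strain is zero, and the suppressed thermal strain is αΔT = 9.3×10⁻⁶ × 156 = 1450.8×10⁻⁶.
The stress required to suppress this strain is σ = Eε = 109×10³ × 1450.8×10⁻⁶ = 158.1 MPa, tensile since the shaft is trying to contract.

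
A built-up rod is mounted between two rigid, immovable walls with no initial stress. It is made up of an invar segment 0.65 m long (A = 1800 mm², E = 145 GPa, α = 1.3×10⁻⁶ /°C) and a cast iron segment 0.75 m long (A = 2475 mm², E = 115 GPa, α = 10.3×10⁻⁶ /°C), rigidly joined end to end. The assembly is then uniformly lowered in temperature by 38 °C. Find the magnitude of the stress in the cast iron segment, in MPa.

With the walls removed the bar would change length by δ_free = Σ αᵢΔT Lᵢ = 1.3×10⁻⁶×38×650 + 10.3×10⁻⁶×38×750 = 0.3257 mm.
Since the ends are fixed, an axial force P builds up, equal in every segment, with P · Σ Lᵢ/(AᵢEᵢ) = δ_free.
The series flexibility is Σ Lᵢ/(AᵢEᵢ) = 650/(1800×145×10³) + 750/(2475×115×10³) = 5.125×10⁻⁶ mm/N.
P = 0.3257 / 5.125×10⁻⁶ = 63540 N = 63.54 kN, tensile.
σ_{cast iron} = P / A = 63540 / 2475 = 25.67 MPa.

σ ≈ 25.7 MPa (tensile)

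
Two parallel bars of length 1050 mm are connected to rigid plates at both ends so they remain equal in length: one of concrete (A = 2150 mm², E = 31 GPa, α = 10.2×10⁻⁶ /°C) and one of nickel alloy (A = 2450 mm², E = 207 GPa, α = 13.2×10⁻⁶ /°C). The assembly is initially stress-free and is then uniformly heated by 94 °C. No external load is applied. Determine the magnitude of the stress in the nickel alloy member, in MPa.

Both members must finish at the same length. With the larger α, the nickel alloy tends to over-expand; the plates restrain it, putting the nickel alloy in compression and the concrete in tension. With no external load the two internal forces are equal and opposite, magnitude P.
Compatibility of the two members (thermal + elastic change equal): (α₁ − α₂)ΔT = P·[1/(A₁E₁) + 1/(A₂E₂)].
|α₁ − α₂|·ΔT = 3×10⁻⁶ × 94 = 0.000282.
1/(A₁E₁) + 1/(A₂E₂) = 1/(2150×31×10³) + 1/(2450×207×10³) = 1.698×10⁻⁸ N⁻¹.
P = 0.000282 / 1.698×10⁻⁸ = 16610 N = 16.61 kN.
σ_{nickel alloy} = P/A₂ = 16610/2450 = 6.78 MPa, compressive.

σ ≈ 6.78 MPa (compressive)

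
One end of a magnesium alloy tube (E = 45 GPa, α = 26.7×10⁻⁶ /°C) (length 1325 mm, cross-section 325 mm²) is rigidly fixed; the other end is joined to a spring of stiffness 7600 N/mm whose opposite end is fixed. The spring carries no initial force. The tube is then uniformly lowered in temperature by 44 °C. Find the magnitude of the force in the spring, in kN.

If the spring were absent the tube would shorten by αΔT L = 26.7×10⁻⁶ × 44 × 1325 = 1.557 mm.
Let P be the tensile force in the spring. The tube extends elastically by PL/(AE) and the spring stretches by P/k; together these equal δ_free.
So P = δ_free / [L/(AE) + 1/k] = 1.557 / [ 1325/(325×45×10³) + 1/(7600) ].
P = 1.557 / 0.0002222 = 7006 N.

P ≈ 7.01 kN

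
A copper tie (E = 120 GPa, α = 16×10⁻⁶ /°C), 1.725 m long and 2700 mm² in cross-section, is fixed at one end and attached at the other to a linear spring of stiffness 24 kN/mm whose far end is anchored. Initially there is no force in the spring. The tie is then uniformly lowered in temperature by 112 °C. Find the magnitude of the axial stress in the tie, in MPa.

Free thermal contraction: δ_free = αΔT L = 16×10⁻⁶ × 112 × 1725 = 3.091 mm.
Let P be the tensile force in the spring. The tie extends elastically by PL/(AE) and the spring stretches by P/k; together these equal δ_free.
So P = δ_free / [L/(AE) + 1/k] = 3.091 / [ 1725/(2700×120×10³) + 1/(24×10³) ].
P = 3.091 / 4.699×10⁻⁵ = 65780 N.
σ = P/A = 65780/2700 = 24.36 MPa.

σ ≈ 24.4 MPa (tensile)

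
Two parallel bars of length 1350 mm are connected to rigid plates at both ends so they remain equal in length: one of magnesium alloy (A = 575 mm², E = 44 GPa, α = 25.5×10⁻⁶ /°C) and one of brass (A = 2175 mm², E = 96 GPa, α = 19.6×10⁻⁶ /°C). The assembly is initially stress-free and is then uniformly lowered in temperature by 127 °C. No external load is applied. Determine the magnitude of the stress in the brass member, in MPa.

σ ≈ 7.77 MPa (compressive)

Both members must finish at the same length. With the larger α, the magnesium alloy tends to over-contract; the plates restrain it, putting the magnesium alloy in tension and the brass in compression. With no external load the two internal forces are equal and opposite, magnitude P.
Setting the final lengths equal and cancelling L: (α₁ − α₂)ΔT = P/(A₁E₁) + P/(A₂E₂).
|α₁ − α₂|·ΔT = 5.9×10⁻⁶ × 127 = 0.0007493.
1/(A₁E₁) + 1/(A₂E₂) = 1/(575×44×10³) + 1/(2175×96×10³) = 4.431×10⁻⁸ N⁻¹.
P = 0.0007493 / 4.431×10⁻⁸ = 16910 N = 16.91 kN.
σ_{brass} = P/A₂ = 16910/2175 = 7.774 MPa, compressive.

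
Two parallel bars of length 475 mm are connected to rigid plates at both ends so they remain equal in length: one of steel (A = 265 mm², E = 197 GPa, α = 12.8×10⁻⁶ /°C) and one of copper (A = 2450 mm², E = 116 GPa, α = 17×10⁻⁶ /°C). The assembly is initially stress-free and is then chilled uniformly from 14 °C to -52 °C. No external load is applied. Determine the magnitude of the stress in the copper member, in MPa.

Both members must finish at the same length. With the larger α, the copper tends to over-contract; the plates restrain it, putting the copper in tension and the steel in compression. With no external load the two internal forces are equal and opposite, magnitude P.
Equating the net (thermal + elastic) strains gives |α₁ − α₂|·ΔT = P·[1/(A₁E₁) + 1/(A₂E₂)].
|α₁ − α₂|·ΔT = 4.2×10⁻⁶ × 66 = 0.0002772.
1/(A₁E₁) + 1/(A₂E₂) = 1/(265×197×10³) + 1/(2450×116×10³) = 2.267×10⁻⁸ N⁻¹.
So P = 0.0002772 / 2.267×10⁻⁸ = 12.23 kN.
σ_{copper} = P/A₂ = 12230/2450 = 4.99 MPa, tensile.

σ ≈ 4.99 MPa (tensile)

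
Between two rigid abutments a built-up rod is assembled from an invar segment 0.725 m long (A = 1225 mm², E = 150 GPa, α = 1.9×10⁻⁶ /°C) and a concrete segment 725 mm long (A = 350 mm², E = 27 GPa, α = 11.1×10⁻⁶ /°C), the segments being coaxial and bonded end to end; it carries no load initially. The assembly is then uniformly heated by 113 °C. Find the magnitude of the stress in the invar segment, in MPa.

If the supports were absent, the total length change would be Σ αᵢΔT Lᵢ = 1.9×10⁻⁶×113×725 + 11.1×10⁻⁶×113×725 = 1.065 mm.
The rigid supports impose zero overall length change; the single axial force P common to all segments must satisfy P Σ Lᵢ/(AᵢEᵢ) = δ_free.
The series flexibility is Σ Lᵢ/(AᵢEᵢ) = 725/(1225×150×10³) + 725/(350×27×10³) = 8.067×10⁻⁵ mm/N.
So P = 1.065 / 8.067×10⁻⁵ = 13.2 kN, compressive.
σ_{invar} = P / A = 13200 / 1225 = 10.78 MPa.

σ ≈ 10.8 MPa (compressive)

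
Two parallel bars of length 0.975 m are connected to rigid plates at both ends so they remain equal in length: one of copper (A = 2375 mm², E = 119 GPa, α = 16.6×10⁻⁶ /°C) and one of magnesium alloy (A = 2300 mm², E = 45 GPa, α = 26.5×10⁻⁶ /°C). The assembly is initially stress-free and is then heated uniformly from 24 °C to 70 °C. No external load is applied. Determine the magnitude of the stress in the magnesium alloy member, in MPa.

Equilibrium of a rigid end plate with no external load gives equal and opposite internal forces ±P in the two members. Since α_{magnesium alloy} > α_{copper}, heating drives the magnesium alloy into compression and the copper into tension.
Equating the net (thermal + elastic) strains gives |α₁ − α₂|·ΔT = P·[1/(A₁E₁) + 1/(A₂E₂)].
|α₁ − α₂|·ΔT = 9.9×10⁻⁶ × 46 = 0.0004554.
1/(A₁E₁) + 1/(A₂E₂) = 1/(2375×119×10³) + 1/(2300×45×10³) = 1.32×10⁻⁸ N⁻¹.
P = 0.0004554 / 1.32×10⁻⁸ = 34500 N = 34.5 kN.
σ_{magnesium alloy} = P/A₂ = 34500/2300 = 15 MPa, compressive.

σ ≈ 15 MPa (compressive)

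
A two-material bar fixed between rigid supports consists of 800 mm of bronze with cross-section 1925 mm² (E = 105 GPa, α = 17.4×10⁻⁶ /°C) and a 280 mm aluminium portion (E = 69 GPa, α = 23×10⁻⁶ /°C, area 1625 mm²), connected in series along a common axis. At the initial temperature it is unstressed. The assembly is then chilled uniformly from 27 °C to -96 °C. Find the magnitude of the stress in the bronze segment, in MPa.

σ ≈ 202 MPa (tensile)

With the walls removed the bar would change length by δ_free = Σ αᵢΔT Lᵢ = 17.4×10⁻⁶×123×800 + 23×10⁻⁶×123×280 = 2.504 mm.
The walls prevent any net length change, so an axial force P (same in every segment) develops. Compatibility: P · Σ Lᵢ/(AᵢEᵢ) = δ_free.
Σ Lᵢ/(AᵢEᵢ) = 800/(1925×105×10³) + 280/(1625×69×10³) = 6.455×10⁻⁶ mm/N.
So P = 2.504 / 6.455×10⁻⁶ = 388 kN, tensile.
σ_{bronze} = P / A = 388000 / 1925 = 201.5 MPa.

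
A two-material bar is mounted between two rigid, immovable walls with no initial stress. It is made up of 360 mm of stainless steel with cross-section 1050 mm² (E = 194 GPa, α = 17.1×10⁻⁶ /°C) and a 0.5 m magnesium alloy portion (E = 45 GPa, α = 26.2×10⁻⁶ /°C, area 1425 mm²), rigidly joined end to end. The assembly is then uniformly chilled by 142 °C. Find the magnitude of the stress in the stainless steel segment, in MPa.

Free thermal contraction of the whole bar: Σ αᵢΔT Lᵢ = 17.1×10⁻⁶×142×360 + 26.2×10⁻⁶×142×500 = 2.734 mm.
The rigid supports impose zero overall length change; the single axial force P common to all segments must satisfy P Σ Lᵢ/(AᵢEᵢ) = δ_free.
The series flexibility is Σ Lᵢ/(AᵢEᵢ) = 360/(1050×194×10³) + 500/(1425×45×10³) = 9.565×10⁻⁶ mm/N.
Hence P = δ_free / Σ(L/AE) = 2.734/9.565×10⁻⁶ = 285.9 kN (tensile).
σ_{stainless steel} = P / A = 285900 / 1050 = 272.3 MPa.

σ ≈ 272 MPa (tensile)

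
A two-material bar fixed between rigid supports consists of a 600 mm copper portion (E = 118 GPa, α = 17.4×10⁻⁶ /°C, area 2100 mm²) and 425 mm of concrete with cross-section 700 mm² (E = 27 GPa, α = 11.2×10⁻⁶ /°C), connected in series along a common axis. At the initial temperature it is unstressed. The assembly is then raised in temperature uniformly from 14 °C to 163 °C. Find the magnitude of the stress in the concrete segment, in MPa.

If the supports were absent, the total length change would be Σ αᵢΔT Lᵢ = 17.4×10⁻⁶×149×600 + 11.2×10⁻⁶×149×425 = 2.265 mm.
Since the ends are fixed, an axial force P builds up, equal in every segment, with P · Σ Lᵢ/(AᵢEᵢ) = δ_free.
Σ Lᵢ/(AᵢEᵢ) = 600/(2100×118×10³) + 425/(700×27×10³) = 2.491×10⁻⁵ mm/N.
P = 2.265 / 2.491×10⁻⁵ = 90930 N = 90.93 kN, compressive.
σ_{concrete} = P / A = 90930 / 700 = 129.9 MPa.

σ ≈ 130 MPa (compressive)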